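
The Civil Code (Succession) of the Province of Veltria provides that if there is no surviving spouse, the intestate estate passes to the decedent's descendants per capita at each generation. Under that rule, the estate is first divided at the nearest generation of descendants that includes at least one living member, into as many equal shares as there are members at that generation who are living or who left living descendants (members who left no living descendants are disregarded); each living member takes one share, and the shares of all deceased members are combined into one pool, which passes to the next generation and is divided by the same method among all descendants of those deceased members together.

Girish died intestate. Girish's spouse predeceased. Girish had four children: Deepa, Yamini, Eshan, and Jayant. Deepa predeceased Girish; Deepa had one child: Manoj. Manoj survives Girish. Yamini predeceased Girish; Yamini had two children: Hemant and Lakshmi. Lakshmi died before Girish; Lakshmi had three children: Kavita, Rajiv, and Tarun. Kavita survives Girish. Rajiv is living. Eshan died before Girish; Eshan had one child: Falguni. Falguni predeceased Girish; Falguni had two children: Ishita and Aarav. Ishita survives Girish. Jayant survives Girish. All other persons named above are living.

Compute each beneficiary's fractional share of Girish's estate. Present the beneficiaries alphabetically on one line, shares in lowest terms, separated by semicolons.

Aarav 3/40; Hemant 3/16; Ishita 3/40; Jayant 1/4; Kavita 3/40; Manoj 3/16; Rajiv 3/40; Tarun 3/40

There is no surviving spouse, so the entire estate passes to Girish's descendants per capita at each generation.
At generation 1 (Deepa, Yamini, Eshan, Jayant) there are 4 shares of (1)/4 = 1/4 each.
Living: Jayant — each takes 1/4.
Deceased: Deepa, Yamini, and Eshan. Their combined 3/4 is pooled and carried to generation 2.
At generation 2 (Manoj, Hemant, Lakshmi, Falguni) there are 4 shares of (3/4)/4 = 3/16 each.
Living: Manoj and Hemant — each takes 3/16.
Deceased: Lakshmi and Falguni. Their combined 3/8 is pooled and carried to generation 3.
At generation 3 (Kavita, Rajiv, Tarun, Ishita, Aarav) there are 5 shares of (3/8)/5 = 3/40 each.
Living: Kavita, Rajiv, Tarun, Ishita, and Aarav — each takes 3/40.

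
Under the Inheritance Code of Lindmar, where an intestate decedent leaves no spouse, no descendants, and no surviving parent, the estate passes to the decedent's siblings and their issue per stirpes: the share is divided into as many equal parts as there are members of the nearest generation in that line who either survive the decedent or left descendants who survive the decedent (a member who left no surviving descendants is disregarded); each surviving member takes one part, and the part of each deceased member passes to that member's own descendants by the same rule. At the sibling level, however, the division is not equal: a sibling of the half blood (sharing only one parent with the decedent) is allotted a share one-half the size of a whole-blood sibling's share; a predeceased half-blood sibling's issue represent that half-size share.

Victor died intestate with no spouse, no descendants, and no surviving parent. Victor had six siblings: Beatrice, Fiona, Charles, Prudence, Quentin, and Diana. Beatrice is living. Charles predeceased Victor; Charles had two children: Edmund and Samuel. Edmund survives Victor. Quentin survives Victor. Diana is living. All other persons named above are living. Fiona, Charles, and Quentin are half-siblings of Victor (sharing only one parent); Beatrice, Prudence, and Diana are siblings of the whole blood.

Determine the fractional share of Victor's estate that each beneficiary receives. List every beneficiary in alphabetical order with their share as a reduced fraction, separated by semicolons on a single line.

No spouse, descendants, or parent survives, so the estate passes to Victor's siblings per stirpes.
Half-blood siblings count for one-half the weight of whole-blood siblings at the initial division.
Dividing 1 in proportion to weights (total weight 9/2): Beatrice (weight 1) → 2/9; Fiona (weight 1/2) → 1/9; Charles (weight 1/2) → 1/9; Prudence (weight 1) → 2/9; Quentin (weight 1/2) → 1/9; Diana (weight 1) → 2/9.
Beatrice is living and takes 2/9.
Fiona is living and takes 1/9.
Charles predeceased; the 1/9 allotted to Charles's branch passes to Charles's issue by representation.
The 1/9 is divided into 2 equal shares of 1/18 among Edmund, Samuel.
Edmund is living and takes 1/18.
Samuel is living and takes 1/18.
Prudence is living and takes 2/9.
Quentin is living and takes 1/9.
Diana is living and takes 2/9.

Beatrice 2/9; Diana 2/9; Edmund 1/18; Fiona 1/9; Prudence 2/9; Quentin 1/9; Samuel 1/18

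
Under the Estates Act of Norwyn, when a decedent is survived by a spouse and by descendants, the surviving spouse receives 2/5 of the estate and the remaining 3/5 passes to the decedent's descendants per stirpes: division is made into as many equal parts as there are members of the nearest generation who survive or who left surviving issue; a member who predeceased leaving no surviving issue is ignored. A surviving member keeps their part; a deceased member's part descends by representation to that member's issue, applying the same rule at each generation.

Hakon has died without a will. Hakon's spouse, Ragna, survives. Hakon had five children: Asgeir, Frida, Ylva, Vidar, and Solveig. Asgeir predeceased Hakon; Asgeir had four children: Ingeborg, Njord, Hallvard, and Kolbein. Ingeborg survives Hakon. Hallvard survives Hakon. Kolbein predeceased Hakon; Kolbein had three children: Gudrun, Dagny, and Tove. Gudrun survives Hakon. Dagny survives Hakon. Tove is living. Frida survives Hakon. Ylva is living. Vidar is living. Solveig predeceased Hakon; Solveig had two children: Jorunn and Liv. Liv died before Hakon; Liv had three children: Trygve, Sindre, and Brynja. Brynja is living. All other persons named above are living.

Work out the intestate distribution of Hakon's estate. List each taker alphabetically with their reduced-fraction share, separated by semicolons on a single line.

Brynja 1/50; Dagny 1/100; Frida 3/25; Gudrun 1/100; Hallvard 3/100; Ingeborg 3/100; Jorunn 3/50; Njord 3/100; Ragna 2/5; Sindre 1/50; Tove 1/100; Trygve 1/50; Vidar 3/25; Ylva 3/25

Ragna, as surviving spouse, takes 2/5.
The remaining 3/5 passes to Hakon's descendants per stirpes.
The 3/5 is divided into 5 equal shares of 3/25 among Asgeir, Frida, Ylva, Vidar, Solveig.
Asgeir predeceased; the 3/25 allotted to Asgeir's branch passes to Asgeir's issue by representation.
The 3/25 is divided into 4 equal shares of 3/100 among Ingeborg, Njord, Hallvard, Kolbein.
Ingeborg is living and takes 3/100.
Njord is living and takes 3/100.
Hallvard is living and takes 3/100.
Kolbein predeceased; the 3/100 allotted to Kolbein's branch passes to Kolbein's issue by representation.
The 3/100 is divided into 3 equal shares of 1/100 among Gudrun, Dagny, Tove.
Gudrun is living and takes 1/100.
Dagny is living and takes 1/100.
Tove is living and takes 1/100.
Frida is living and takes 3/25.
Ylva is living and takes 3/25.
Vidar is living and takes 3/25.
Solveig predeceased; the 3/25 allotted to Solveig's branch passes to Solveig's issue by representation.
The 3/25 is divided into 2 equal shares of 3/50 among Jorunn, Liv.
Jorunn is living and takes 3/50.
Liv predeceased; the 3/50 allotted to Liv's branch passes to Liv's issue by representation.
The 3/50 is divided into 3 equal shares of 1/50 among Trygve, Sindre, Brynja.
Trygve is living and takes 1/50.
Sindre is living and takes 1/50.
Brynja is living and takes 1/50.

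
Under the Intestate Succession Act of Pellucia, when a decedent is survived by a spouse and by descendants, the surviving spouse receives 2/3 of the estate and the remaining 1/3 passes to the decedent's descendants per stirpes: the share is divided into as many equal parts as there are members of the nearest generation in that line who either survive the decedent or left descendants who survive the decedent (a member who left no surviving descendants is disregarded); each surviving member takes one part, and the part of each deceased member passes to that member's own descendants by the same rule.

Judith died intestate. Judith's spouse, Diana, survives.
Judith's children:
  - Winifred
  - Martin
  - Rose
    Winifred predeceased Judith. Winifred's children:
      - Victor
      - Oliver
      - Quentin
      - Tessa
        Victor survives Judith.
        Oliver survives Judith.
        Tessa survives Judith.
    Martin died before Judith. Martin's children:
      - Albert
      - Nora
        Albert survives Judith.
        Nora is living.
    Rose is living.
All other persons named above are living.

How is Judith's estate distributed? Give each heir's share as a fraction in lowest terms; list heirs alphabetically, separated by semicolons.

Albert 1/18; Diana 2/3; Nora 1/18; Oliver 1/36; Quentin 1/36; Rose 1/9; Tessa 1/36; Victor 1/36

Diana, as surviving spouse, takes 2/3.
The remaining 1/3 passes to Judith's descendants per stirpes.
The 1/3 is divided into 3 equal shares of 1/9 among Winifred, Martin, Rose.
Winifred predeceased; the 1/9 allotted to Winifred's branch passes to Winifred's issue by representation.
The 1/9 is divided into 4 equal shares of 1/36 among Victor, Oliver, Quentin, Tessa.
Victor is living and takes 1/36.
Oliver is living and takes 1/36.
Quentin is living and takes 1/36.
Tessa is living and takes 1/36.
Martin predeceased; the 1/9 allotted to Martin's branch passes to Martin's issue by representation.
The 1/9 is divided into 2 equal shares of 1/18 among Albert, Nora.
Albert is living and takes 1/18.
Nora is living and takes 1/18.
Rose is living and takes 1/9.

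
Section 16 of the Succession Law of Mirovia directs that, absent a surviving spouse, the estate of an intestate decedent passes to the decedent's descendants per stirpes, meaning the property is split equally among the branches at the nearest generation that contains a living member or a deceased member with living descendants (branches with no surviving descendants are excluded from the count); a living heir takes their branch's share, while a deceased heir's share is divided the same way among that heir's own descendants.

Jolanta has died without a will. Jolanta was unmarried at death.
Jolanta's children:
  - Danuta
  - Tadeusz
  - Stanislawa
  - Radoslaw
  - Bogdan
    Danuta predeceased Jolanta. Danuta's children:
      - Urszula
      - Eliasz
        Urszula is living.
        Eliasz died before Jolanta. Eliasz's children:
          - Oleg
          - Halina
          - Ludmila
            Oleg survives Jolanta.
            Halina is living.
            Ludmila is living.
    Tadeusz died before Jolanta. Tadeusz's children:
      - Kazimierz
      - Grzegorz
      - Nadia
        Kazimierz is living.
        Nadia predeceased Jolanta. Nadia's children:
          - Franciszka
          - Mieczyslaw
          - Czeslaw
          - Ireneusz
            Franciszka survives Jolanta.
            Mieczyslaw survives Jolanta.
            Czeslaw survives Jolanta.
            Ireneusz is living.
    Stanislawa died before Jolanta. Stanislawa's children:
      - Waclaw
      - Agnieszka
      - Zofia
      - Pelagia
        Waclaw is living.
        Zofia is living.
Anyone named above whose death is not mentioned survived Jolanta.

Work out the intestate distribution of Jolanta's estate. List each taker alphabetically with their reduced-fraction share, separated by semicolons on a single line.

There is no surviving spouse, so the entire estate passes to Jolanta's descendants per stirpes.
The estate is divided into 5 equal shares of 1/5 among Danuta, Tadeusz, Stanislawa, Radoslaw, Bogdan.
Danuta predeceased; the 1/5 allotted to Danuta's branch passes to Danuta's issue by representation.
The 1/5 is divided into 2 equal shares of 1/10 among Urszula, Eliasz.
Urszula is living and takes 1/10.
Eliasz predeceased; the 1/10 allotted to Eliasz's branch passes to Eliasz's issue by representation.
The 1/10 is divided into 3 equal shares of 1/30 among Oleg, Halina, Ludmila.
Oleg is living and takes 1/30.
Halina is living and takes 1/30.
Ludmila is living and takes 1/30.
Tadeusz predeceased; the 1/5 allotted to Tadeusz's branch passes to Tadeusz's issue by representation.
The 1/5 is divided into 3 equal shares of 1/15 among Kazimierz, Grzegorz, Nadia.
Kazimierz is living and takes 1/15.
Grzegorz is living and takes 1/15.
Nadia predeceased; the 1/15 allotted to Nadia's branch passes to Nadia's issue by representation.
The 1/15 is divided into 4 equal shares of 1/60 among Franciszka, Mieczyslaw, Czeslaw, Ireneusz.
Franciszka is living and takes 1/60.
Mieczyslaw is living and takes 1/60.
Czeslaw is living and takes 1/60.
Ireneusz is living and takes 1/60.
Stanislawa predeceased; the 1/5 allotted to Stanislawa's branch passes to Stanislawa's issue by representation.
The 1/5 is divided into 4 equal shares of 1/20 among Waclaw, Agnieszka, Zofia, Pelagia.
Waclaw is living and takes 1/20.
Agnieszka is living and takes 1/20.
Zofia is living and takes 1/20.
Pelagia is living and takes 1/20.
Radoslaw is living and takes 1/5.
Bogdan is living and takes 1/5.

Agnieszka 1/20; Bogdan 1/5; Czeslaw 1/60; Franciszka 1/60; Grzegorz 1/15; Halina 1/30; Ireneusz 1/60; Kazimierz 1/15; Ludmila 1/30; Mieczyslaw 1/60; Oleg 1/30; Pelagia 1/20; Radoslaw 1/5; Urszula 1/10; Waclaw 1/20; Zofia 1/20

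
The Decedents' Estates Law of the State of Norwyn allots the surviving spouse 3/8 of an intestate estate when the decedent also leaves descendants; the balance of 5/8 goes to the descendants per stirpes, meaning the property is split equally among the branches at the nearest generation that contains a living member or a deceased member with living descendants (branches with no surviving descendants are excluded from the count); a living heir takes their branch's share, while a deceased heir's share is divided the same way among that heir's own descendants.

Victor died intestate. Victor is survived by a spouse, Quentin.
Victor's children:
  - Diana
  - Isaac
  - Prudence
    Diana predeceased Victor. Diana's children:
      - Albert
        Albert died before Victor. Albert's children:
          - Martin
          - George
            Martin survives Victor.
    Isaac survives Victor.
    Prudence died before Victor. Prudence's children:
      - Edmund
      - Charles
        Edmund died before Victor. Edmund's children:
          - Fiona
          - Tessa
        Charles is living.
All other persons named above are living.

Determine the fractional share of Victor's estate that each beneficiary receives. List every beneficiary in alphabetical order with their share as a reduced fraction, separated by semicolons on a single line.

Charles 5/48; Fiona 5/96; George 5/48; Isaac 5/24; Martin 5/48; Quentin 3/8; Tessa 5/96

Quentin, as surviving spouse, takes 3/8.
The remaining 5/8 passes to Victor's descendants per stirpes.
The 5/8 is divided into 3 equal shares of 5/24 among Diana, Isaac, Prudence.
Diana predeceased; the 5/24 allotted to Diana's branch passes to Diana's issue by representation.
Albert's line is the sole branch at this level, so the full 5/24 passes to Albert's issue by representation.
The 5/24 is divided into 2 equal shares of 5/48 among Martin, George.
Martin is living and takes 5/48.
George is living and takes 5/48.
Isaac is living and takes 5/24.
Prudence predeceased; the 5/24 allotted to Prudence's branch passes to Prudence's issue by representation.
The 5/24 is divided into 2 equal shares of 5/48 among Edmund, Charles.
Edmund predeceased; the 5/48 allotted to Edmund's branch passes to Edmund's issue by representation.
The 5/48 is divided into 2 equal shares of 5/96 among Fiona, Tessa.
Fiona is living and takes 5/96.
Tessa is living and takes 5/96.
Charles is living and takes 5/48.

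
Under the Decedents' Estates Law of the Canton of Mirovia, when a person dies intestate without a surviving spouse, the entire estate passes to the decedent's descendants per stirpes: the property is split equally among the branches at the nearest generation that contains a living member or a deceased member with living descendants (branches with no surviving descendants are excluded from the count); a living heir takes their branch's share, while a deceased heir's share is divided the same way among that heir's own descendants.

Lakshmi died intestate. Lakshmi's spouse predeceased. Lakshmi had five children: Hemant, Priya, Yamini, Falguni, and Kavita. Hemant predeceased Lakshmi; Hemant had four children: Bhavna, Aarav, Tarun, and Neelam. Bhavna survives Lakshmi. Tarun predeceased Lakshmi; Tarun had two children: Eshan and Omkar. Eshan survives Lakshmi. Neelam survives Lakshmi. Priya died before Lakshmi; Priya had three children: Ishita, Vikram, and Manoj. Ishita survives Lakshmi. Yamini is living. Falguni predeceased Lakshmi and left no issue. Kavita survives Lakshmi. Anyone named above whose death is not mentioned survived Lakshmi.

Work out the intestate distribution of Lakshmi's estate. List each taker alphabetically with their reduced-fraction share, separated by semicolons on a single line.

There is no surviving spouse, so the entire estate passes to Lakshmi's descendants per stirpes.
Falguni left no surviving issue, so that branch lapses and is disregarded.
The estate is divided into 4 equal shares of 1/4 among Hemant, Priya, Yamini, Kavita.
Hemant predeceased; the 1/4 allotted to Hemant's branch passes to Hemant's issue by representation.
The 1/4 is divided into 4 equal shares of 1/16 among Bhavna, Aarav, Tarun, Neelam.
Bhavna is living and takes 1/16.
Aarav is living and takes 1/16.
Tarun predeceased; the 1/16 allotted to Tarun's branch passes to Tarun's issue by representation.
The 1/16 is divided into 2 equal shares of 1/32 among Eshan, Omkar.
Eshan is living and takes 1/32.
Omkar is living and takes 1/32.
Neelam is living and takes 1/16.
Priya predeceased; the 1/4 allotted to Priya's branch passes to Priya's issue by representation.
The 1/4 is divided into 3 equal shares of 1/12 among Ishita, Vikram, Manoj.
Ishita is living and takes 1/12.
Vikram is living and takes 1/12.
Manoj is living and takes 1/12.
Yamini is living and takes 1/4.
Kavita is living and takes 1/4.

Aarav 1/16; Bhavna 1/16; Eshan 1/32; Ishita 1/12; Kavita 1/4; Manoj 1/12; Neelam 1/16; Omkar 1/32; Vikram 1/12; Yamini 1/4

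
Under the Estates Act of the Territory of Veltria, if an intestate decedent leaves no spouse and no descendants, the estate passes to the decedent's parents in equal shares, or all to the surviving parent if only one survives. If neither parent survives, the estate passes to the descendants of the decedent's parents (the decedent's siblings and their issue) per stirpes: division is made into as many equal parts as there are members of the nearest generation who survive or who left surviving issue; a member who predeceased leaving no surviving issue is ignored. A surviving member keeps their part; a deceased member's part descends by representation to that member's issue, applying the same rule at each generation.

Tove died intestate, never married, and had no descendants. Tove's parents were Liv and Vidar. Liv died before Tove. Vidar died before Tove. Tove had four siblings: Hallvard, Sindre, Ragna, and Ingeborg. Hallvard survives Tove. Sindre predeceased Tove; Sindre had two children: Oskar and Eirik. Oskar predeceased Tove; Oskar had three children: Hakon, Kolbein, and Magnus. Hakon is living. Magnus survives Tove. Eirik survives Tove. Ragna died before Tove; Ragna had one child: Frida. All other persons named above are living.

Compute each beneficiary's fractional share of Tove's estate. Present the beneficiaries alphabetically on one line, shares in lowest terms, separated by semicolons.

Neither parent survives and there are no descendants, so the estate passes to Tove's siblings and their issue per stirpes.
The estate is divided into 4 equal shares of 1/4 among Hallvard, Sindre, Ragna, Ingeborg.
Hallvard is living and takes 1/4.
Sindre predeceased; the 1/4 allotted to Sindre's branch passes to Sindre's issue by representation.
The 1/4 is divided into 2 equal shares of 1/8 among Oskar, Eirik.
Oskar predeceased; the 1/8 allotted to Oskar's branch passes to Oskar's issue by representation.
The 1/8 is divided into 3 equal shares of 1/24 among Hakon, Kolbein, Magnus.
Hakon is living and takes 1/24.
Kolbein is living and takes 1/24.
Magnus is living and takes 1/24.
Eirik is living and takes 1/8.
Ragna predeceased; the 1/4 allotted to Ragna's branch passes to Ragna's issue by representation.
Frida is the sole taker at this level and receives the full 1/4.
Ingeborg is living and takes 1/4.

Eirik 1/8; Frida 1/4; Hakon 1/24; Hallvard 1/4; Ingeborg 1/4; Kolbein 1/24; Magnus 1/24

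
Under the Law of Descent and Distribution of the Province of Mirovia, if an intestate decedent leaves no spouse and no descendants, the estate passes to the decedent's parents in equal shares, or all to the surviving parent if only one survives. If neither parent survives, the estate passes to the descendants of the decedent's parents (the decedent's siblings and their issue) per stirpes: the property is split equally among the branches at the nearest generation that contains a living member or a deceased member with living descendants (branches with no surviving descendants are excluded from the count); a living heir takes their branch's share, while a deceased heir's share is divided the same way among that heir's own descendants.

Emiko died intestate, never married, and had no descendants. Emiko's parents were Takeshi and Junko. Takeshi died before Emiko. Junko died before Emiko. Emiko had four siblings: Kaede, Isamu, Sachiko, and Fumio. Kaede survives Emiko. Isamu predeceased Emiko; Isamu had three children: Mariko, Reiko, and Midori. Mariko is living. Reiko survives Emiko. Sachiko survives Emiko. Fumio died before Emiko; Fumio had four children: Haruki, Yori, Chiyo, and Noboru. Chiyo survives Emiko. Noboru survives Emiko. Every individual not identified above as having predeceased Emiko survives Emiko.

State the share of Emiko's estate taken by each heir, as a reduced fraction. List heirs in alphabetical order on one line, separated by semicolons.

Neither parent survives and there are no descendants, so the estate passes to Emiko's siblings and their issue per stirpes.
The estate is divided into 4 equal shares of 1/4 among Kaede, Isamu, Sachiko, Fumio.
Kaede is living and takes 1/4.
Isamu predeceased; the 1/4 allotted to Isamu's branch passes to Isamu's issue by representation.
The 1/4 is divided into 3 equal shares of 1/12 among Mariko, Reiko, Midori.
Mariko is living and takes 1/12.
Reiko is living and takes 1/12.
Midori is living and takes 1/12.
Sachiko is living and takes 1/4.
Fumio predeceased; the 1/4 allotted to Fumio's branch passes to Fumio's issue by representation.
The 1/4 is divided into 4 equal shares of 1/16 among Haruki, Yori, Chiyo, Noboru.
Haruki is living and takes 1/16.
Yori is living and takes 1/16.
Chiyo is living and takes 1/16.
Noboru is living and takes 1/16.

Chiyo 1/16; Haruki 1/16; Kaede 1/4; Mariko 1/12; Midori 1/12; Noboru 1/16; Reiko 1/12; Sachiko 1/4; Yori 1/16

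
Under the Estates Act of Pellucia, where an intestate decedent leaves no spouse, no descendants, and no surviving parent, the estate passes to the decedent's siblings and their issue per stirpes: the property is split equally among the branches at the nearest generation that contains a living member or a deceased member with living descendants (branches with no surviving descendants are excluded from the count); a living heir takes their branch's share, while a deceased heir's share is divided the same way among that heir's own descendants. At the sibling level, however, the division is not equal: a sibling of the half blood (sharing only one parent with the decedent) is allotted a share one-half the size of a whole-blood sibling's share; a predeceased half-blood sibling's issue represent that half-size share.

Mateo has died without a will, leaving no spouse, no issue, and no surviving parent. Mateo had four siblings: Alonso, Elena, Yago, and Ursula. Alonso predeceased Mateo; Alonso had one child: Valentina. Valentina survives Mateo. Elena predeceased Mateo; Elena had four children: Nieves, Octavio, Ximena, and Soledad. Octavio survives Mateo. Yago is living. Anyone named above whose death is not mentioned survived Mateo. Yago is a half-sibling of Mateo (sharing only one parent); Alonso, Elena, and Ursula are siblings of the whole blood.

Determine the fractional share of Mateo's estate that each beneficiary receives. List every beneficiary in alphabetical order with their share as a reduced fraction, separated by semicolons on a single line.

Nieves 1/14; Octavio 1/14; Soledad 1/14; Ursula 2/7; Valentina 2/7; Ximena 1/14; Yago 1/7

No spouse, descendants, or parent survives, so the estate passes to Mateo's siblings per stirpes.
Half-blood siblings count for one-half the weight of whole-blood siblings at the initial division.
Dividing 1 in proportion to weights (total weight 7/2): Alonso (weight 1) → 2/7; Elena (weight 1) → 2/7; Yago (weight 1/2) → 1/7; Ursula (weight 1) → 2/7.
Alonso predeceased; the 2/7 allotted to Alonso's branch passes to Alonso's issue by representation.
Valentina is the sole taker at this level and receives the full 2/7.
Elena predeceased; the 2/7 allotted to Elena's branch passes to Elena's issue by representation.
The 2/7 is divided into 4 equal shares of 1/14 among Nieves, Octavio, Ximena, Soledad.
Nieves is living and takes 1/14.
Octavio is living and takes 1/14.
Ximena is living and takes 1/14.
Soledad is living and takes 1/14.
Yago is living and takes 1/7.
Ursula is living and takes 2/7.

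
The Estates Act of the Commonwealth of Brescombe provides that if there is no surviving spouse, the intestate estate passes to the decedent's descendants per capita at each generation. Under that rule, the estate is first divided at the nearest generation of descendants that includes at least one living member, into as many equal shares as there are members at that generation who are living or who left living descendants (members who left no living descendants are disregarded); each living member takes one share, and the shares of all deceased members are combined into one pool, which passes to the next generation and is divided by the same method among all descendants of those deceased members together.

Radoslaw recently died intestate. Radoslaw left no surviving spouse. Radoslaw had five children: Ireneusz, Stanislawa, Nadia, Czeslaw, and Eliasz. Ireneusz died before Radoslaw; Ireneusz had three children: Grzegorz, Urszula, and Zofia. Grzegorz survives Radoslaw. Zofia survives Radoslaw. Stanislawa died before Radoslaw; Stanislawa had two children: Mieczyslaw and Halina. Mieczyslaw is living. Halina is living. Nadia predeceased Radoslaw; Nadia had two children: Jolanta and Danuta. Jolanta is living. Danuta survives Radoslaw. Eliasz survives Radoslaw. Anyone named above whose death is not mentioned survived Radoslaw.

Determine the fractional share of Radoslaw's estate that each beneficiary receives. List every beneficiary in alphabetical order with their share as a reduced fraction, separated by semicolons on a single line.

There is no surviving spouse, so the entire estate passes to Radoslaw's descendants per capita at each generation.
At generation 1 (Ireneusz, Stanislawa, Nadia, Czeslaw, Eliasz) there are 5 shares of (1)/5 = 1/5 each.
Living: Czeslaw and Eliasz — each takes 1/5.
Deceased: Ireneusz, Stanislawa, and Nadia. Their combined 3/5 is pooled and carried to generation 2.
At generation 2 (Grzegorz, Urszula, Zofia, Mieczyslaw, Halina, Jolanta, Danuta) there are 7 shares of (3/5)/7 = 3/35 each.
Living: Grzegorz, Urszula, Zofia, Mieczyslaw, Halina, Jolanta, and Danuta — each takes 3/35.

Czeslaw 1/5; Danuta 3/35; Eliasz 1/5; Grzegorz 3/35; Halina 3/35; Jolanta 3/35; Mieczyslaw 3/35; Urszula 3/35; Zofia 3/35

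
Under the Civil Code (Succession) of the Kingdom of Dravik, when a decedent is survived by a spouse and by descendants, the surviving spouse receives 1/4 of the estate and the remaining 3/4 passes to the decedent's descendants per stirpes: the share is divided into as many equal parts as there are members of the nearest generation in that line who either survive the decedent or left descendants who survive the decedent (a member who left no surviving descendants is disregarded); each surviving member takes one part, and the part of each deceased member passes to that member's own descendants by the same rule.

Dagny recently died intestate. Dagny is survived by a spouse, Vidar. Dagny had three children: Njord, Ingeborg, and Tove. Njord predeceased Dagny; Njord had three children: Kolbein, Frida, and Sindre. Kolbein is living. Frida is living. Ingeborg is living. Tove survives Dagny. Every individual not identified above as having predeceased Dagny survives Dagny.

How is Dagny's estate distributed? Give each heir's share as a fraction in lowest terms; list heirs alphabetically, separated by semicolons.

Frida 1/12; Ingeborg 1/4; Kolbein 1/12; Sindre 1/12; Tove 1/4; Vidar 1/4

Vidar, as surviving spouse, takes 1/4.
The remaining 3/4 passes to Dagny's descendants per stirpes.
The 3/4 is divided into 3 equal shares of 1/4 among Njord, Ingeborg, Tove.
Njord predeceased; the 1/4 allotted to Njord's branch passes to Njord's issue by representation.
The 1/4 is divided into 3 equal shares of 1/12 among Kolbein, Frida, Sindre.
Kolbein is living and takes 1/12.
Frida is living and takes 1/12.
Sindre is living and takes 1/12.
Ingeborg is living and takes 1/4.
Tove is living and takes 1/4.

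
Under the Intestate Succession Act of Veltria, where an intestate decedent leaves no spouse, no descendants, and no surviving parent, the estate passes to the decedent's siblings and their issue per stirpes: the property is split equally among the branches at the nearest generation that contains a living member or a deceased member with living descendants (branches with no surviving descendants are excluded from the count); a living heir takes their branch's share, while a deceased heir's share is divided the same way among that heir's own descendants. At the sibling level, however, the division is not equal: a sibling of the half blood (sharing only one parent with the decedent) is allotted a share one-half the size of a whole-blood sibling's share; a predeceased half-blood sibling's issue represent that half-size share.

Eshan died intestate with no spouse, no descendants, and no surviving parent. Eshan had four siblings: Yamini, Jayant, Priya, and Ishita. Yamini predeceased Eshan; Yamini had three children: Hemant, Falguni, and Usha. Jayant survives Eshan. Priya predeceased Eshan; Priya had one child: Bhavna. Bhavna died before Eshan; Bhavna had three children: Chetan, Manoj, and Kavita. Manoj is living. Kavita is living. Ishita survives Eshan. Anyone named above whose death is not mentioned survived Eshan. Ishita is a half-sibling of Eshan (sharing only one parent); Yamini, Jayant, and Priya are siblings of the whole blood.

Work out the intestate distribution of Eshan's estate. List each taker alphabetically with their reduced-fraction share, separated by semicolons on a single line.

Chetan 2/21; Falguni 2/21; Hemant 2/21; Ishita 1/7; Jayant 2/7; Kavita 2/21; Manoj 2/21; Usha 2/21

No spouse, descendants, or parent survives, so the estate passes to Eshan's siblings per stirpes.
Half-blood siblings count for one-half the weight of whole-blood siblings at the initial division.
Dividing 1 in proportion to weights (total weight 7/2): Yamini (weight 1) → 2/7; Jayant (weight 1) → 2/7; Priya (weight 1) → 2/7; Ishita (weight 1/2) → 1/7.
Yamini predeceased; the 2/7 allotted to Yamini's branch passes to Yamini's issue by representation.
The 2/7 is divided into 3 equal shares of 2/21 among Hemant, Falguni, Usha.
Hemant is living and takes 2/21.
Falguni is living and takes 2/21.
Usha is living and takes 2/21.
Jayant is living and takes 2/7.
Priya predeceased; the 2/7 allotted to Priya's branch passes to Priya's issue by representation.
Bhavna's line is the sole branch at this level, so the full 2/7 passes to Bhavna's issue by representation.
The 2/7 is divided into 3 equal shares of 2/21 among Chetan, Manoj, Kavita.
Chetan is living and takes 2/21.
Manoj is living and takes 2/21.
Kavita is living and takes 2/21.
Ishita is living and takes 1/7.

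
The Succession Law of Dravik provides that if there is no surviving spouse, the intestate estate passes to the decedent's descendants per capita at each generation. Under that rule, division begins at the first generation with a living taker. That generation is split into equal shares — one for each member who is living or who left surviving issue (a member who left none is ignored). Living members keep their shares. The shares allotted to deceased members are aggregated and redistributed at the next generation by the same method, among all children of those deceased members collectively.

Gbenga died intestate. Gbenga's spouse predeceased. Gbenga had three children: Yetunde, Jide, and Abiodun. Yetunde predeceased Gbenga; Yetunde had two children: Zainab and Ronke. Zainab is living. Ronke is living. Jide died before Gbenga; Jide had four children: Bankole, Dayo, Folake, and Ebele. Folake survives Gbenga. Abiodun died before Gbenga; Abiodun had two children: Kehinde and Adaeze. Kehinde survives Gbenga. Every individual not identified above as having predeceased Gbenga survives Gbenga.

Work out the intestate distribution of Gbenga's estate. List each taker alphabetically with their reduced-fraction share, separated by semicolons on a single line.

There is no surviving spouse, so the entire estate passes to Gbenga's descendants per capita at each generation.
No one at generation 1 (Yetunde, Jide, Abiodun) is living; moving to the next generation.
At generation 2 (Zainab, Ronke, Bankole, Dayo, Folake, Ebele, Kehinde, Adaeze) there are 8 shares of (1)/8 = 1/8 each.
Living: Zainab, Ronke, Bankole, Dayo, Folake, Ebele, Kehinde, and Adaeze — each takes 1/8.

Adaeze 1/8; Bankole 1/8; Dayo 1/8; Ebele 1/8; Folake 1/8; Kehinde 1/8; Ronke 1/8; Zainab 1/8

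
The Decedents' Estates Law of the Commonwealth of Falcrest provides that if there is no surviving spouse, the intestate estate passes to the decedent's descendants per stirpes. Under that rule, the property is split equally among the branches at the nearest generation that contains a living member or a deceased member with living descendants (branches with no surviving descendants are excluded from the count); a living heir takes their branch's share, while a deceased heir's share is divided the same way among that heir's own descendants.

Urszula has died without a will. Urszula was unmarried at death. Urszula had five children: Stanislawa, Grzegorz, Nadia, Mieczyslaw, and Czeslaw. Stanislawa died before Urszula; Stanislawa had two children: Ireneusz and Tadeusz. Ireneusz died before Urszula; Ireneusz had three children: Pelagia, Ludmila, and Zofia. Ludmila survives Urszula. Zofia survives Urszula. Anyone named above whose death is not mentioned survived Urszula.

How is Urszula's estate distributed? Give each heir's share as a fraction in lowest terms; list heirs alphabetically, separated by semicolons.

There is no surviving spouse, so the entire estate passes to Urszula's descendants per stirpes.
The estate is divided into 5 equal shares of 1/5 among Stanislawa, Grzegorz, Nadia, Mieczyslaw, Czeslaw.
Stanislawa predeceased; the 1/5 allotted to Stanislawa's branch passes to Stanislawa's issue by representation.
The 1/5 is divided into 2 equal shares of 1/10 among Ireneusz, Tadeusz.
Ireneusz predeceased; the 1/10 allotted to Ireneusz's branch passes to Ireneusz's issue by representation.
The 1/10 is divided into 3 equal shares of 1/30 among Pelagia, Ludmila, Zofia.
Pelagia is living and takes 1/30.
Ludmila is living and takes 1/30.
Zofia is living and takes 1/30.
Tadeusz is living and takes 1/10.
Grzegorz is living and takes 1/5.
Nadia is living and takes 1/5.
Mieczyslaw is living and takes 1/5.
Czeslaw is living and takes 1/5.

Czeslaw 1/5; Grzegorz 1/5; Ludmila 1/30; Mieczyslaw 1/5; Nadia 1/5; Pelagia 1/30; Tadeusz 1/10; Zofia 1/30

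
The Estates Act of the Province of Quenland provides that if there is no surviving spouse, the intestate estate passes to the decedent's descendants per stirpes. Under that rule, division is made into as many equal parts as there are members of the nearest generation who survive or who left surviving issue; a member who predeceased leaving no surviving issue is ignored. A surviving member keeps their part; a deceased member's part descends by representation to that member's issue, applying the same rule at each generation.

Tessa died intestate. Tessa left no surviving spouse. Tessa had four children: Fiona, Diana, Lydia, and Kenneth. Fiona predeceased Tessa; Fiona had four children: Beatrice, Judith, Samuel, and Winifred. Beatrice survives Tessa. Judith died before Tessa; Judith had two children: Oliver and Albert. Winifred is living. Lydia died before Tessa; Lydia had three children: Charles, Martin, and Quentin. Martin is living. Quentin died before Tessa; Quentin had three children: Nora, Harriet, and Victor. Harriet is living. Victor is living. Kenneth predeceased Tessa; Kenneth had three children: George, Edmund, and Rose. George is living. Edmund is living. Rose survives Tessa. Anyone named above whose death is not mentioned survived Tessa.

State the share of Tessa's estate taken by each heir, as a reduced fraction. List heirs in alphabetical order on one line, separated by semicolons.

Albert 1/32; Beatrice 1/16; Charles 1/12; Diana 1/4; Edmund 1/12; George 1/12; Harriet 1/36; Martin 1/12; Nora 1/36; Oliver 1/32; Rose 1/12; Samuel 1/16; Victor 1/36; Winifred 1/16

There is no surviving spouse, so the entire estate passes to Tessa's descendants per stirpes.
The estate is divided into 4 equal shares of 1/4 among Fiona, Diana, Lydia, Kenneth.
Fiona predeceased; the 1/4 allotted to Fiona's branch passes to Fiona's issue by representation.
The 1/4 is divided into 4 equal shares of 1/16 among Beatrice, Judith, Samuel, Winifred.
Beatrice is living and takes 1/16.
Judith predeceased; the 1/16 allotted to Judith's branch passes to Judith's issue by representation.
The 1/16 is divided into 2 equal shares of 1/32 among Oliver, Albert.
Oliver is living and takes 1/32.
Albert is living and takes 1/32.
Samuel is living and takes 1/16.
Winifred is living and takes 1/16.
Diana is living and takes 1/4.
Lydia predeceased; the 1/4 allotted to Lydia's branch passes to Lydia's issue by representation.
The 1/4 is divided into 3 equal shares of 1/12 among Charles, Martin, Quentin.
Charles is living and takes 1/12.
Martin is living and takes 1/12.
Quentin predeceased; the 1/12 allotted to Quentin's branch passes to Quentin's issue by representation.
The 1/12 is divided into 3 equal shares of 1/36 among Nora, Harriet, Victor.
Nora is living and takes 1/36.
Harriet is living and takes 1/36.
Victor is living and takes 1/36.
Kenneth predeceased; the 1/4 allotted to Kenneth's branch passes to Kenneth's issue by representation.
The 1/4 is divided into 3 equal shares of 1/12 among George, Edmund, Rose.
George is living and takes 1/12.
Edmund is living and takes 1/12.
Rose is living and takes 1/12.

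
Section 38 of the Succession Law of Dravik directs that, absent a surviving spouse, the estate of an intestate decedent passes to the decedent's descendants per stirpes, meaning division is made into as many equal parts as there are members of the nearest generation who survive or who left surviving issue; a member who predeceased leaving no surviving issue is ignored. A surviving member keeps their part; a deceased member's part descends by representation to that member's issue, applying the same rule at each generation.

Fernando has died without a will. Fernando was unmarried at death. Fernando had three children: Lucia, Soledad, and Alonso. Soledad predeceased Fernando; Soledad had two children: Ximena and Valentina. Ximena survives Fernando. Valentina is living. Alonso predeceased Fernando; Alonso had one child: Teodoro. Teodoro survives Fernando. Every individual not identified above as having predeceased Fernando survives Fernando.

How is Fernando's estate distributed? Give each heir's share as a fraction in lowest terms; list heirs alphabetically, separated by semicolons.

Lucia 1/3; Teodoro 1/3; Valentina 1/6; Ximena 1/6

There is no surviving spouse, so the entire estate passes to Fernando's descendants per stirpes.
The estate is divided into 3 equal shares of 1/3 among Lucia, Soledad, Alonso.
Lucia is living and takes 1/3.
Soledad predeceased; the 1/3 allotted to Soledad's branch passes to Soledad's issue by representation.
The 1/3 is divided into 2 equal shares of 1/6 among Ximena, Valentina.
Ximena is living and takes 1/6.
Valentina is living and takes 1/6.
Alonso predeceased; the 1/3 allotted to Alonso's branch passes to Alonso's issue by representation.
Teodoro is the sole taker at this level and receives the full 1/3.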